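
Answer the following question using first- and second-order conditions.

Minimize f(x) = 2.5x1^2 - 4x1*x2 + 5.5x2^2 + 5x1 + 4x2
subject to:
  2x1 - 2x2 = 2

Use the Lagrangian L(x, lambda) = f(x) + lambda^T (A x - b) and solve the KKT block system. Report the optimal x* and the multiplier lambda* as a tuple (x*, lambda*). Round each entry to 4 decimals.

Form the Lagrangian:
  L(x, lambda) = (1/2) x^T Q x + c^T x + lambda^T (A x - b)
Stationarity (grad_x L = 0): Q x + c + A^T lambda = 0.
Primal feasibility: A x = b.

This gives the KKT block system:
  [ Q   A^T ] [ x     ]   [-c ]
  [ A    0  ] [ lambda ] = [ b ]

Solving the linear system:
  x*      = (-0.25, -1.25)
  lambda* = (-4.375)
  f(x*)   = 1.25

x* = (-0.25, -1.25), lambda* = (-4.375)


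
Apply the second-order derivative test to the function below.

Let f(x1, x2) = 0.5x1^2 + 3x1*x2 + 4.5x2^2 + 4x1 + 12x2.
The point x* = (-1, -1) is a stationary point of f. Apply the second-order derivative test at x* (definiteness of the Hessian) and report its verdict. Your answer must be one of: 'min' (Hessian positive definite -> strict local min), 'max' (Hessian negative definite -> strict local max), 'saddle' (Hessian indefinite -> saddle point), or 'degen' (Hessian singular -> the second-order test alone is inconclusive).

Compute the Hessian H = grad^2 f:
  H = [[1, 3], [3, 9]]
Verify stationarity: grad f(x*) = H x* + g = (0, 0).
Eigenvalues of H: 0, 10.
H has a zero eigenvalue (singular; positive semidefinite but not definite), so H is neither positive definite, negative definite, nor indefinite. The second-order test alone is inconclusive -> degen.
(Indeed, f is constant along the null direction of H through x*, so x* is not a strict local extremum.)

degen


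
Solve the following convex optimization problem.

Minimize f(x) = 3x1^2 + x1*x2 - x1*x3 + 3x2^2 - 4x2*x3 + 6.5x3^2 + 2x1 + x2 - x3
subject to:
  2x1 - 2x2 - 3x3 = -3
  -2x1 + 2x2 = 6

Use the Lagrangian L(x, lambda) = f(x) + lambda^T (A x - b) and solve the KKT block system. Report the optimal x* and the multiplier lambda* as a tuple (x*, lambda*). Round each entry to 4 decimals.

Form the Lagrangian:
  L(x, lambda) = (1/2) x^T Q x + c^T x + lambda^T (A x - b)
Stationarity (grad_x L = 0): Q x + c + A^T lambda = 0.
Primal feasibility: A x = b.

This gives the KKT block system:
  [ Q   A^T ] [ x     ]   [-c ]
  [ A    0  ] [ lambda ] = [ b ]

Solving the linear system:
  x*      = (-2.0714, 0.9286, -1)
  lambda* = (-5.2143, -9.4643)
  f(x*)   = 19.4643

x* = (-2.0714, 0.9286, -1), lambda* = (-5.2143, -9.4643)


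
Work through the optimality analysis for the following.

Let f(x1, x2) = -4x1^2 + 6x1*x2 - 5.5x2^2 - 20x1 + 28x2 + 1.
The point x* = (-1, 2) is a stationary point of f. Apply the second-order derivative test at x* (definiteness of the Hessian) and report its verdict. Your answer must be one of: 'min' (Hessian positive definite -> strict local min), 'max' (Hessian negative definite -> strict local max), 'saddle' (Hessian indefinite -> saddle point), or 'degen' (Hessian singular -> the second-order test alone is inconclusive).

Compute the Hessian H = grad^2 f:
  H = [[-8, 6], [6, -11]]
Verify stationarity: grad f(x*) = H x* + g = (0, 0).
Eigenvalues of H: -15.6847, -3.3153.
Both eigenvalues < 0, so H is negative definite -> x* is a strict local max.

max


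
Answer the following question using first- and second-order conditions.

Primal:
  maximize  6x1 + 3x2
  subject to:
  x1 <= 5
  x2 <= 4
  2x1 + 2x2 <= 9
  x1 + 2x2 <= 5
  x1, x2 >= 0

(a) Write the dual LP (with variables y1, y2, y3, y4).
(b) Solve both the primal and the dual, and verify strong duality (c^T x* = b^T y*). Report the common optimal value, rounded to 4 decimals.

The standard primal-dual pair for 'max c^T x s.t. A x <= b, x >= 0' is:
  Dual:  min b^T y  s.t.  A^T y >= c,  y >= 0.

So the dual LP is:
  minimize  5y1 + 4y2 + 9y3 + 5y4
  subject to:
    y1 + 2y3 + y4 >= 6
    y2 + 2y3 + 2y4 >= 3
    y1, y2, y3, y4 >= 0

Solving the primal: x* = (4.5, 0).
  primal value c^T x* = 27.
Solving the dual: y* = (0, 0, 3, 0).
  dual value b^T y* = 27.
Strong duality: c^T x* = b^T y*. Confirmed.

27


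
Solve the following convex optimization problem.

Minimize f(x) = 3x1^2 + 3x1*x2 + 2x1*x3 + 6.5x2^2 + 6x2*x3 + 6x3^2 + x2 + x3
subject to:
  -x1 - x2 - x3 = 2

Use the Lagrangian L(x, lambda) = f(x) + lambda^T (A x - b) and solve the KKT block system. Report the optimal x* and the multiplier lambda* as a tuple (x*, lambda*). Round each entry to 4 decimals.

Form the Lagrangian:
  L(x, lambda) = (1/2) x^T Q x + c^T x + lambda^T (A x - b)
Stationarity (grad_x L = 0): Q x + c + A^T lambda = 0.
Primal feasibility: A x = b.

This gives the KKT block system:
  [ Q   A^T ] [ x     ]   [-c ]
  [ A    0  ] [ lambda ] = [ b ]

Solving the linear system:
  x*      = (-1.2256, -0.2632, -0.5113)
  lambda* = (-9.1654)
  f(x*)   = 8.7782

x* = (-1.2256, -0.2632, -0.5113), lambda* = (-9.1654)


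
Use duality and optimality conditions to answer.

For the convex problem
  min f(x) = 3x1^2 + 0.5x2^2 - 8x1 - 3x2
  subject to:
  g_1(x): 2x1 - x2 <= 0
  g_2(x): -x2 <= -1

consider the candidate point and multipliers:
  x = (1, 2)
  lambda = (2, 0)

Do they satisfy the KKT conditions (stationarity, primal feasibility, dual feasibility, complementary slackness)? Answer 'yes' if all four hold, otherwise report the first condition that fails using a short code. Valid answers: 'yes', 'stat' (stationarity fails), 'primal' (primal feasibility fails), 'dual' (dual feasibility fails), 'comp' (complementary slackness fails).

Gradient of f: grad f(x) = Q x + c = (-2, -1)
Constraint values g_i(x) = a_i^T x - b_i:
  g_1((1, 2)) = 0
  g_2((1, 2)) = -1
Stationarity residual: grad f(x) + sum_i lambda_i a_i = (2, -3)
  -> stationarity FAILS
Primal feasibility (all g_i <= 0): OK
Dual feasibility (all lambda_i >= 0): OK
Complementary slackness (lambda_i * g_i(x) = 0 for all i): OK

Verdict: the first failing condition is stationarity -> stat.

stat


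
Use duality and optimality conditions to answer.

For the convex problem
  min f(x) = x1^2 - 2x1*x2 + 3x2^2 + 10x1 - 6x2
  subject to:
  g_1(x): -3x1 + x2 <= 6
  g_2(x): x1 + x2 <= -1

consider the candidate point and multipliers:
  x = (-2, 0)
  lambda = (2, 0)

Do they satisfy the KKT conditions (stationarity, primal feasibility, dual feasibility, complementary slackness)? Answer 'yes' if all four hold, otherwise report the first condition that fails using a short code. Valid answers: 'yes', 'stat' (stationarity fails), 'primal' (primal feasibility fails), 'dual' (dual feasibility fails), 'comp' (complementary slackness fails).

Gradient of f: grad f(x) = Q x + c = (6, -2)
Constraint values g_i(x) = a_i^T x - b_i:
  g_1((-2, 0)) = 0
  g_2((-2, 0)) = -1
Stationarity residual: grad f(x) + sum_i lambda_i a_i = (0, 0)
  -> stationarity OK
Primal feasibility (all g_i <= 0): OK
Dual feasibility (all lambda_i >= 0): OK
Complementary slackness (lambda_i * g_i(x) = 0 for all i): OK

Verdict: yes, KKT holds.

yes


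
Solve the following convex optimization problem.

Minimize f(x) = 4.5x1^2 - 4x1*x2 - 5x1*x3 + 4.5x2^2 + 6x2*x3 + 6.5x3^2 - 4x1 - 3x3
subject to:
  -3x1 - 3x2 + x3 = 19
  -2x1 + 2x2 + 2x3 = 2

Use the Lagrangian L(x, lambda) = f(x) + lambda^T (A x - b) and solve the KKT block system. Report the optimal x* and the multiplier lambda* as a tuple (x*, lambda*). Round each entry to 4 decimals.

Form the Lagrangian:
  L(x, lambda) = (1/2) x^T Q x + c^T x + lambda^T (A x - b)
Stationarity (grad_x L = 0): Q x + c + A^T lambda = 0.
Primal feasibility: A x = b.

This gives the KKT block system:
  [ Q   A^T ] [ x     ]   [-c ]
  [ A    0  ] [ lambda ] = [ b ]

Solving the linear system:
  x*      = (-2.561, -3.2195, 1.6585)
  lambda* = (-5.2073, -3.4207)
  f(x*)   = 55.5244

x* = (-2.561, -3.2195, 1.6585), lambda* = (-5.2073, -3.4207)


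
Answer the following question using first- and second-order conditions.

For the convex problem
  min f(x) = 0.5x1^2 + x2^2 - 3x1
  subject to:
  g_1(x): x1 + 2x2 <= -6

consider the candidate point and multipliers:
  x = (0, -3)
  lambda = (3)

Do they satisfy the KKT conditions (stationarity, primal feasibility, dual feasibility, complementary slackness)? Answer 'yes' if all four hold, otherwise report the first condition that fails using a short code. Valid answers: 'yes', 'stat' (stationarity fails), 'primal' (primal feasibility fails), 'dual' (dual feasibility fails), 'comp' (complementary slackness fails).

Gradient of f: grad f(x) = Q x + c = (-3, -6)
Constraint values g_i(x) = a_i^T x - b_i:
  g_1((0, -3)) = 0
Stationarity residual: grad f(x) + sum_i lambda_i a_i = (0, 0)
  -> stationarity OK
Primal feasibility (all g_i <= 0): OK
Dual feasibility (all lambda_i >= 0): OK
Complementary slackness (lambda_i * g_i(x) = 0 for all i): OK

Verdict: yes, KKT holds.

yes


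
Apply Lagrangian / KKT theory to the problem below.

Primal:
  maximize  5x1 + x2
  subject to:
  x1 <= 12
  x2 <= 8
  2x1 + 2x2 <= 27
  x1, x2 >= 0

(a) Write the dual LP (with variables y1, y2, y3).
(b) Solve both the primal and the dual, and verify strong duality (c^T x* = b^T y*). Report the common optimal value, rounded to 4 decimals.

The standard primal-dual pair for 'max c^T x s.t. A x <= b, x >= 0' is:
  Dual:  min b^T y  s.t.  A^T y >= c,  y >= 0.

So the dual LP is:
  minimize  12y1 + 8y2 + 27y3
  subject to:
    y1 + 2y3 >= 5
    y2 + 2y3 >= 1
    y1, y2, y3 >= 0

Solving the primal: x* = (12, 1.5).
  primal value c^T x* = 61.5.
Solving the dual: y* = (4, 0, 0.5).
  dual value b^T y* = 61.5.
Strong duality: c^T x* = b^T y*. Confirmed.

61.5


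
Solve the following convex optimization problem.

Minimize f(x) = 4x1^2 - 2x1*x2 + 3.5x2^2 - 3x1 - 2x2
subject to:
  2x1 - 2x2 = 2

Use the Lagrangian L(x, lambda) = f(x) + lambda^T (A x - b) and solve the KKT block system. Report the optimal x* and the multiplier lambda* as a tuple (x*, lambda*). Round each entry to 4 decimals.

Form the Lagrangian:
  L(x, lambda) = (1/2) x^T Q x + c^T x + lambda^T (A x - b)
Stationarity (grad_x L = 0): Q x + c + A^T lambda = 0.
Primal feasibility: A x = b.

This gives the KKT block system:
  [ Q   A^T ] [ x     ]   [-c ]
  [ A    0  ] [ lambda ] = [ b ]

Solving the linear system:
  x*      = (0.9091, -0.0909)
  lambda* = (-2.2273)
  f(x*)   = 0.9545

x* = (0.9091, -0.0909), lambda* = (-2.2273)


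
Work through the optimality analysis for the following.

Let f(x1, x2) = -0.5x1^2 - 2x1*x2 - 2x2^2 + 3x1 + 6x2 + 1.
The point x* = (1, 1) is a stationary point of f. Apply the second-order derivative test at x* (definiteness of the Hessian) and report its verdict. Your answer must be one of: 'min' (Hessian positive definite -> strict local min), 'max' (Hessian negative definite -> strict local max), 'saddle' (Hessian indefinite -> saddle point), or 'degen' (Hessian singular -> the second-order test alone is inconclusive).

Compute the Hessian H = grad^2 f:
  H = [[-1, -2], [-2, -4]]
Verify stationarity: grad f(x*) = H x* + g = (0, 0).
Eigenvalues of H: -5, 0.
H has a zero eigenvalue (singular; negative semidefinite but not definite), so H is neither positive definite, negative definite, nor indefinite. The second-order test alone is inconclusive -> degen.
(Indeed, f is constant along the null direction of H through x*, so x* is not a strict local extremum.)

degen


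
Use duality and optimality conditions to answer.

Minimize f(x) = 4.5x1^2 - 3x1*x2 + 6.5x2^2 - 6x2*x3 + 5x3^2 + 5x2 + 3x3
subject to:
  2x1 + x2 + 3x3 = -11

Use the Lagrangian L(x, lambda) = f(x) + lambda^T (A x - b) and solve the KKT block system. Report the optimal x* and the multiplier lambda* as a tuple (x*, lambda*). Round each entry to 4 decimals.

Form the Lagrangian:
  L(x, lambda) = (1/2) x^T Q x + c^T x + lambda^T (A x - b)
Stationarity (grad_x L = 0): Q x + c + A^T lambda = 0.
Primal feasibility: A x = b.

This gives the KKT block system:
  [ Q   A^T ] [ x     ]   [-c ]
  [ A    0  ] [ lambda ] = [ b ]

Solving the linear system:
  x*      = (-1.2154, -1.8942, -2.225)
  lambda* = (2.6282)
  f(x*)   = 6.3823

x* = (-1.2154, -1.8942, -2.225), lambda* = (2.6282)


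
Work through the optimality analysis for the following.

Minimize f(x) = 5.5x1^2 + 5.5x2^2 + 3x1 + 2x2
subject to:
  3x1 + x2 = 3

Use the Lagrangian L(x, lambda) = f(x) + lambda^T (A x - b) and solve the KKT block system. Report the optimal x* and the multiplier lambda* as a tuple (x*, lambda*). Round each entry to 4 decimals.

Form the Lagrangian:
  L(x, lambda) = (1/2) x^T Q x + c^T x + lambda^T (A x - b)
Stationarity (grad_x L = 0): Q x + c + A^T lambda = 0.
Primal feasibility: A x = b.

This gives the KKT block system:
  [ Q   A^T ] [ x     ]   [-c ]
  [ A    0  ] [ lambda ] = [ b ]

Solving the linear system:
  x*      = (0.9273, 0.2182)
  lambda* = (-4.4)
  f(x*)   = 8.2091

x* = (0.9273, 0.2182), lambda* = (-4.4)


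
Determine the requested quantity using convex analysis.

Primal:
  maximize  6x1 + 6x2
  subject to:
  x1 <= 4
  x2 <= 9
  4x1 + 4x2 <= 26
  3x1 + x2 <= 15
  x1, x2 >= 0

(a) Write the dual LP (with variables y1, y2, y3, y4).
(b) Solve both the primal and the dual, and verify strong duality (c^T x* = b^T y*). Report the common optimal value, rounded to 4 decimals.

The standard primal-dual pair for 'max c^T x s.t. A x <= b, x >= 0' is:
  Dual:  min b^T y  s.t.  A^T y >= c,  y >= 0.

So the dual LP is:
  minimize  4y1 + 9y2 + 26y3 + 15y4
  subject to:
    y1 + 4y3 + 3y4 >= 6
    y2 + 4y3 + y4 >= 6
    y1, y2, y3, y4 >= 0

Solving the primal: x* = (4, 2.5).
  primal value c^T x* = 39.
Solving the dual: y* = (0, 0, 1.5, 0).
  dual value b^T y* = 39.
Strong duality: c^T x* = b^T y*. Confirmed.

39


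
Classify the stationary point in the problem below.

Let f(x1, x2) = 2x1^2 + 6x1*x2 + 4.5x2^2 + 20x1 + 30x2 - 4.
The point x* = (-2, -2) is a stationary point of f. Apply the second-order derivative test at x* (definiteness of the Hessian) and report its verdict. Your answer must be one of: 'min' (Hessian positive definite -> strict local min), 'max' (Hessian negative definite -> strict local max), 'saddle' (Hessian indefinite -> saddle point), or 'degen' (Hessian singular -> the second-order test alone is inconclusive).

Compute the Hessian H = grad^2 f:
  H = [[4, 6], [6, 9]]
Verify stationarity: grad f(x*) = H x* + g = (0, 0).
Eigenvalues of H: 0, 13.
H has a zero eigenvalue (singular; positive semidefinite but not definite), so H is neither positive definite, negative definite, nor indefinite. The second-order test alone is inconclusive -> degen.
(Indeed, f is constant along the null direction of H through x*, so x* is not a strict local extremum.)

degen


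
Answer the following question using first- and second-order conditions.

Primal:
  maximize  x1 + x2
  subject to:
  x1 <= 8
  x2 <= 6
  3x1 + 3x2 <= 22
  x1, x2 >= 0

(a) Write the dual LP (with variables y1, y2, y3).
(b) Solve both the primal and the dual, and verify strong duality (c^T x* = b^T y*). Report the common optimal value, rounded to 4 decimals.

The standard primal-dual pair for 'max c^T x s.t. A x <= b, x >= 0' is:
  Dual:  min b^T y  s.t.  A^T y >= c,  y >= 0.

So the dual LP is:
  minimize  8y1 + 6y2 + 22y3
  subject to:
    y1 + 3y3 >= 1
    y2 + 3y3 >= 1
    y1, y2, y3 >= 0

Solving the primal: x* = (7.3333, 0).
  primal value c^T x* = 7.3333.
Solving the dual: y* = (0, 0, 0.3333).
  dual value b^T y* = 7.3333.
Strong duality: c^T x* = b^T y*. Confirmed.

7.3333


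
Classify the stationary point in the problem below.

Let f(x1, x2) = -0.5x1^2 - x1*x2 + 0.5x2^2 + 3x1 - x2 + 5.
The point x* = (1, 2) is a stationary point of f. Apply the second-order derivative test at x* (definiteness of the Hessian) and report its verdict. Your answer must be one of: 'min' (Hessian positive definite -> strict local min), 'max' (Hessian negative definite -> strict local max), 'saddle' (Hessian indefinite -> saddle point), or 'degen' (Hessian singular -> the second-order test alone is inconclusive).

Compute the Hessian H = grad^2 f:
  H = [[-1, -1], [-1, 1]]
Verify stationarity: grad f(x*) = H x* + g = (0, 0).
Eigenvalues of H: -1.4142, 1.4142.
Eigenvalues have mixed signs, so H is indefinite -> x* is a saddle point.

saddle


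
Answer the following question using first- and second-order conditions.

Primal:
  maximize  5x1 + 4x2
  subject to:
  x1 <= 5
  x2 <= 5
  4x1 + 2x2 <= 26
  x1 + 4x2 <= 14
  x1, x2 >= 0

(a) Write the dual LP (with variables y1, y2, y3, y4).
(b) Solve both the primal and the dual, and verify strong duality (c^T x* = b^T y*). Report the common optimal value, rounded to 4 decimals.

The standard primal-dual pair for 'max c^T x s.t. A x <= b, x >= 0' is:
  Dual:  min b^T y  s.t.  A^T y >= c,  y >= 0.

So the dual LP is:
  minimize  5y1 + 5y2 + 26y3 + 14y4
  subject to:
    y1 + 4y3 + y4 >= 5
    y2 + 2y3 + 4y4 >= 4
    y1, y2, y3, y4 >= 0

Solving the primal: x* = (5, 2.25).
  primal value c^T x* = 34.
Solving the dual: y* = (4, 0, 0, 1).
  dual value b^T y* = 34.
Strong duality: c^T x* = b^T y*. Confirmed.

34


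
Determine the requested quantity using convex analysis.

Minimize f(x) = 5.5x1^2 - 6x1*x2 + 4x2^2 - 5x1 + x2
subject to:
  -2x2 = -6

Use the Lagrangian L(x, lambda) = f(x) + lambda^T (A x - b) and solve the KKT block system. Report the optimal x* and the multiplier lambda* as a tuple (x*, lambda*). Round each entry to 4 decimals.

Form the Lagrangian:
  L(x, lambda) = (1/2) x^T Q x + c^T x + lambda^T (A x - b)
Stationarity (grad_x L = 0): Q x + c + A^T lambda = 0.
Primal feasibility: A x = b.

This gives the KKT block system:
  [ Q   A^T ] [ x     ]   [-c ]
  [ A    0  ] [ lambda ] = [ b ]

Solving the linear system:
  x*      = (2.0909, 3)
  lambda* = (6.2273)
  f(x*)   = 14.9545

x* = (2.0909, 3), lambda* = (6.2273)


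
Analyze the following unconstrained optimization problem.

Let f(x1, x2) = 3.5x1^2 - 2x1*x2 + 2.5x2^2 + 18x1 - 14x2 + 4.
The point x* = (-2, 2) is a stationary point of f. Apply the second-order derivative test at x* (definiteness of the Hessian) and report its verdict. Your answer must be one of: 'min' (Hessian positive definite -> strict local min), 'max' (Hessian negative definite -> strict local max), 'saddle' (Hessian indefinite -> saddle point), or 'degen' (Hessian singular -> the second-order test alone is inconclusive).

Compute the Hessian H = grad^2 f:
  H = [[7, -2], [-2, 5]]
Verify stationarity: grad f(x*) = H x* + g = (0, 0).
Eigenvalues of H: 3.7639, 8.2361.
Both eigenvalues > 0, so H is positive definite -> x* is a strict local min.

min


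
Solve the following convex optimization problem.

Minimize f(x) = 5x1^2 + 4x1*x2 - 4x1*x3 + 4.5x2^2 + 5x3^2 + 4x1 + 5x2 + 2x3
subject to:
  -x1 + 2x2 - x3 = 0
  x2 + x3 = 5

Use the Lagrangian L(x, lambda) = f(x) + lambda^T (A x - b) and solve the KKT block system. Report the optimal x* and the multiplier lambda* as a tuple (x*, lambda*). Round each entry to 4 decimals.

Form the Lagrangian:
  L(x, lambda) = (1/2) x^T Q x + c^T x + lambda^T (A x - b)
Stationarity (grad_x L = 0): Q x + c + A^T lambda = 0.
Primal feasibility: A x = b.

This gives the KKT block system:
  [ Q   A^T ] [ x     ]   [-c ]
  [ A    0  ] [ lambda ] = [ b ]

Solving the linear system:
  x*      = (0.4459, 1.8153, 3.1847)
  lambda* = (2.9809, -29.0828)
  f(x*)   = 81.3217

x* = (0.4459, 1.8153, 3.1847), lambda* = (2.9809, -29.0828)


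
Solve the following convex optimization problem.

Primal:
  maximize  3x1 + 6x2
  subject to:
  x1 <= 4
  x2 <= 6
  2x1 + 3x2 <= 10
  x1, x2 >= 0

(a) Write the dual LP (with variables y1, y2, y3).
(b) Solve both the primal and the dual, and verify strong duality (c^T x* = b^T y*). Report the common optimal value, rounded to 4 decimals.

The standard primal-dual pair for 'max c^T x s.t. A x <= b, x >= 0' is:
  Dual:  min b^T y  s.t.  A^T y >= c,  y >= 0.

So the dual LP is:
  minimize  4y1 + 6y2 + 10y3
  subject to:
    y1 + 2y3 >= 3
    y2 + 3y3 >= 6
    y1, y2, y3 >= 0

Solving the primal: x* = (0, 3.3333).
  primal value c^T x* = 20.
Solving the dual: y* = (0, 0, 2).
  dual value b^T y* = 20.
Strong duality: c^T x* = b^T y*. Confirmed.

20


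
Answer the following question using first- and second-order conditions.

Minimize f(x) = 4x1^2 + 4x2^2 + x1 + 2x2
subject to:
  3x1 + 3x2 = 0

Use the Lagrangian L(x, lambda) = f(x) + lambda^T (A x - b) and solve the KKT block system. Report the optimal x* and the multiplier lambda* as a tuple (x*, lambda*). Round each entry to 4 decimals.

Form the Lagrangian:
  L(x, lambda) = (1/2) x^T Q x + c^T x + lambda^T (A x - b)
Stationarity (grad_x L = 0): Q x + c + A^T lambda = 0.
Primal feasibility: A x = b.

This gives the KKT block system:
  [ Q   A^T ] [ x     ]   [-c ]
  [ A    0  ] [ lambda ] = [ b ]

Solving the linear system:
  x*      = (0.0625, -0.0625)
  lambda* = (-0.5)
  f(x*)   = -0.0312

x* = (0.0625, -0.0625), lambda* = (-0.5)


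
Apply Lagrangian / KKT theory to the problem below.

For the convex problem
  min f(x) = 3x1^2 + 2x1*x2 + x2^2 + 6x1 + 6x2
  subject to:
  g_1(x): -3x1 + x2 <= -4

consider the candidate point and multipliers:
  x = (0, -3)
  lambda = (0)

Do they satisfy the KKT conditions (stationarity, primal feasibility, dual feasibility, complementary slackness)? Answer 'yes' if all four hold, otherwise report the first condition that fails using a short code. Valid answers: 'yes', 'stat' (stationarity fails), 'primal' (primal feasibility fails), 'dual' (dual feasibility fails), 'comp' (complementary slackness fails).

Gradient of f: grad f(x) = Q x + c = (0, 0)
Constraint values g_i(x) = a_i^T x - b_i:
  g_1((0, -3)) = 1
Stationarity residual: grad f(x) + sum_i lambda_i a_i = (0, 0)
  -> stationarity OK
Primal feasibility (all g_i <= 0): FAILS
Dual feasibility (all lambda_i >= 0): OK
Complementary slackness (lambda_i * g_i(x) = 0 for all i): OK

Verdict: the first failing condition is primal_feasibility -> primal.

primal


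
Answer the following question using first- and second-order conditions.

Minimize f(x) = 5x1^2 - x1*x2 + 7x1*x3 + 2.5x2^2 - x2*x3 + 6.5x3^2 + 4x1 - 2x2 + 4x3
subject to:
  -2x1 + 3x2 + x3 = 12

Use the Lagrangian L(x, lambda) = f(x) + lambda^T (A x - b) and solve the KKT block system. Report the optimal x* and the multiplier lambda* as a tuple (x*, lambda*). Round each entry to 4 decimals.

Form the Lagrangian:
  L(x, lambda) = (1/2) x^T Q x + c^T x + lambda^T (A x - b)
Stationarity (grad_x L = 0): Q x + c + A^T lambda = 0.
Primal feasibility: A x = b.

This gives the KKT block system:
  [ Q   A^T ] [ x     ]   [-c ]
  [ A    0  ] [ lambda ] = [ b ]

Solving the linear system:
  x*      = (-1.6452, 2.5484, 1.0645)
  lambda* = (-3.7742)
  f(x*)   = 18.9355

x* = (-1.6452, 2.5484, 1.0645), lambda* = (-3.7742)


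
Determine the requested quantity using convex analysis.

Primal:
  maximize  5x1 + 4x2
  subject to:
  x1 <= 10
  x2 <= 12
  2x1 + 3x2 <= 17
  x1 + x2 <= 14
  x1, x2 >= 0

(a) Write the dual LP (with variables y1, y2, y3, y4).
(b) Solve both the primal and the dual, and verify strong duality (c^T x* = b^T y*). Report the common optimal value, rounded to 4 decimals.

The standard primal-dual pair for 'max c^T x s.t. A x <= b, x >= 0' is:
  Dual:  min b^T y  s.t.  A^T y >= c,  y >= 0.

So the dual LP is:
  minimize  10y1 + 12y2 + 17y3 + 14y4
  subject to:
    y1 + 2y3 + y4 >= 5
    y2 + 3y3 + y4 >= 4
    y1, y2, y3, y4 >= 0

Solving the primal: x* = (8.5, 0).
  primal value c^T x* = 42.5.
Solving the dual: y* = (0, 0, 2.5, 0).
  dual value b^T y* = 42.5.
Strong duality: c^T x* = b^T y*. Confirmed.

42.5


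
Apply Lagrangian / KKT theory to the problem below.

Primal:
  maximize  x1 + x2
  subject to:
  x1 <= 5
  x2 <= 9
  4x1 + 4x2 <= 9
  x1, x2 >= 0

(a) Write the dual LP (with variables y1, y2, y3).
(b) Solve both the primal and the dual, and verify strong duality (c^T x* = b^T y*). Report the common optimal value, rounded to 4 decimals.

The standard primal-dual pair for 'max c^T x s.t. A x <= b, x >= 0' is:
  Dual:  min b^T y  s.t.  A^T y >= c,  y >= 0.

So the dual LP is:
  minimize  5y1 + 9y2 + 9y3
  subject to:
    y1 + 4y3 >= 1
    y2 + 4y3 >= 1
    y1, y2, y3 >= 0

Solving the primal: x* = (2.25, 0).
  primal value c^T x* = 2.25.
Solving the dual: y* = (0, 0, 0.25).
  dual value b^T y* = 2.25.
Strong duality: c^T x* = b^T y*. Confirmed.

2.25


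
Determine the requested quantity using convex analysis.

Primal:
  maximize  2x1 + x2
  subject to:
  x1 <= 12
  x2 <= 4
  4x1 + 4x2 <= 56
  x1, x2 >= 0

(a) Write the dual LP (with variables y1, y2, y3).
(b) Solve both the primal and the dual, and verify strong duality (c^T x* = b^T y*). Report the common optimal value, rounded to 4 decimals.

The standard primal-dual pair for 'max c^T x s.t. A x <= b, x >= 0' is:
  Dual:  min b^T y  s.t.  A^T y >= c,  y >= 0.

So the dual LP is:
  minimize  12y1 + 4y2 + 56y3
  subject to:
    y1 + 4y3 >= 2
    y2 + 4y3 >= 1
    y1, y2, y3 >= 0

Solving the primal: x* = (12, 2).
  primal value c^T x* = 26.
Solving the dual: y* = (1, 0, 0.25).
  dual value b^T y* = 26.
Strong duality: c^T x* = b^T y*. Confirmed.

26


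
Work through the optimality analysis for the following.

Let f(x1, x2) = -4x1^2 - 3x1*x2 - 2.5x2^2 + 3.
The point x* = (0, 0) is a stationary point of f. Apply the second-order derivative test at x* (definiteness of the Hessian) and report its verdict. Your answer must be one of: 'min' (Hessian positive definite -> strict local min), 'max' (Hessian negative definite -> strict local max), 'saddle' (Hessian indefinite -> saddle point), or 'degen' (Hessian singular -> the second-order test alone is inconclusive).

Compute the Hessian H = grad^2 f:
  H = [[-8, -3], [-3, -5]]
Verify stationarity: grad f(x*) = H x* + g = (0, 0).
Eigenvalues of H: -9.8541, -3.1459.
Both eigenvalues < 0, so H is negative definite -> x* is a strict local max.

max


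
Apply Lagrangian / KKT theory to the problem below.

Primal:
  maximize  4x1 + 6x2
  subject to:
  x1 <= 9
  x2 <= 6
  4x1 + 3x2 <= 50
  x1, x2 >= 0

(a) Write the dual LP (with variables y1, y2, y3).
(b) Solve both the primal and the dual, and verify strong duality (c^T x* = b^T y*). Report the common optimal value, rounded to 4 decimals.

The standard primal-dual pair for 'max c^T x s.t. A x <= b, x >= 0' is:
  Dual:  min b^T y  s.t.  A^T y >= c,  y >= 0.

So the dual LP is:
  minimize  9y1 + 6y2 + 50y3
  subject to:
    y1 + 4y3 >= 4
    y2 + 3y3 >= 6
    y1, y2, y3 >= 0

Solving the primal: x* = (8, 6).
  primal value c^T x* = 68.
Solving the dual: y* = (0, 3, 1).
  dual value b^T y* = 68.
Strong duality: c^T x* = b^T y*. Confirmed.

68


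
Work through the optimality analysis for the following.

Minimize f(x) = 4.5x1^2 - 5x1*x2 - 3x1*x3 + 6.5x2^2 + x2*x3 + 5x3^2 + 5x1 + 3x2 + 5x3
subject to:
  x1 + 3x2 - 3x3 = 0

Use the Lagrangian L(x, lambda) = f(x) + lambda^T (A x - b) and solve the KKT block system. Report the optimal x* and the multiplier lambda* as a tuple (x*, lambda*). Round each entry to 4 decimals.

Form the Lagrangian:
  L(x, lambda) = (1/2) x^T Q x + c^T x + lambda^T (A x - b)
Stationarity (grad_x L = 0): Q x + c + A^T lambda = 0.
Primal feasibility: A x = b.

This gives the KKT block system:
  [ Q   A^T ] [ x     ]   [-c ]
  [ A    0  ] [ lambda ] = [ b ]

Solving the linear system:
  x*      = (-1.0942, -0.5097, -0.8744)
  lambda* = (-0.3237)
  f(x*)   = -5.686

x* = (-1.0942, -0.5097, -0.8744), lambda* = (-0.3237)


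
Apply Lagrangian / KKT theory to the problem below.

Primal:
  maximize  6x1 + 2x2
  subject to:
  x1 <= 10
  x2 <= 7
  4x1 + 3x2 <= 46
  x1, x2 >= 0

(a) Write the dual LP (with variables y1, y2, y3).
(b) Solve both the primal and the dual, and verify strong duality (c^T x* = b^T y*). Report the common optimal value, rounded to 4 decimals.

The standard primal-dual pair for 'max c^T x s.t. A x <= b, x >= 0' is:
  Dual:  min b^T y  s.t.  A^T y >= c,  y >= 0.

So the dual LP is:
  minimize  10y1 + 7y2 + 46y3
  subject to:
    y1 + 4y3 >= 6
    y2 + 3y3 >= 2
    y1, y2, y3 >= 0

Solving the primal: x* = (10, 2).
  primal value c^T x* = 64.
Solving the dual: y* = (3.3333, 0, 0.6667).
  dual value b^T y* = 64.
Strong duality: c^T x* = b^T y*. Confirmed.

64


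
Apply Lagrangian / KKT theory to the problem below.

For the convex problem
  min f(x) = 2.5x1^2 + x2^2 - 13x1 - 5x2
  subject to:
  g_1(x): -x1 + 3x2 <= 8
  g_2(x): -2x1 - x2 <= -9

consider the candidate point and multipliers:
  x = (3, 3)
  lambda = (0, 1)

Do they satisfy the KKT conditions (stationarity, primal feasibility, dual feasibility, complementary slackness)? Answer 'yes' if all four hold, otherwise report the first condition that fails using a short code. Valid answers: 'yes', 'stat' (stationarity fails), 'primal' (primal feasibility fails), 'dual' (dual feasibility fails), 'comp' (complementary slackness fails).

Gradient of f: grad f(x) = Q x + c = (2, 1)
Constraint values g_i(x) = a_i^T x - b_i:
  g_1((3, 3)) = -2
  g_2((3, 3)) = 0
Stationarity residual: grad f(x) + sum_i lambda_i a_i = (0, 0)
  -> stationarity OK
Primal feasibility (all g_i <= 0): OK
Dual feasibility (all lambda_i >= 0): OK
Complementary slackness (lambda_i * g_i(x) = 0 for all i): OK

Verdict: yes, KKT holds.

yes


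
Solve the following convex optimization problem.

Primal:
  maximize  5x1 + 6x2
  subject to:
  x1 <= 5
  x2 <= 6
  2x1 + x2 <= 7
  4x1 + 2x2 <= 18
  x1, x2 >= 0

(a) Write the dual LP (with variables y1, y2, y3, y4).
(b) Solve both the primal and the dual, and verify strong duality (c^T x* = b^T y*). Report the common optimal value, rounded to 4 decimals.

The standard primal-dual pair for 'max c^T x s.t. A x <= b, x >= 0' is:
  Dual:  min b^T y  s.t.  A^T y >= c,  y >= 0.

So the dual LP is:
  minimize  5y1 + 6y2 + 7y3 + 18y4
  subject to:
    y1 + 2y3 + 4y4 >= 5
    y2 + y3 + 2y4 >= 6
    y1, y2, y3, y4 >= 0

Solving the primal: x* = (0.5, 6).
  primal value c^T x* = 38.5.
Solving the dual: y* = (0, 3.5, 2.5, 0).
  dual value b^T y* = 38.5.
Strong duality: c^T x* = b^T y*. Confirmed.

38.5


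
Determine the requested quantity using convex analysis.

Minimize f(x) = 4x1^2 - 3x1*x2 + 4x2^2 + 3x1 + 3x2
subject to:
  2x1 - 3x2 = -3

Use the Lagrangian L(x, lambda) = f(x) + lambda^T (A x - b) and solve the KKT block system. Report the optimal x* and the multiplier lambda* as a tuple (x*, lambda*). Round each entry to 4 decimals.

Form the Lagrangian:
  L(x, lambda) = (1/2) x^T Q x + c^T x + lambda^T (A x - b)
Stationarity (grad_x L = 0): Q x + c + A^T lambda = 0.
Primal feasibility: A x = b.

This gives the KKT block system:
  [ Q   A^T ] [ x     ]   [-c ]
  [ A    0  ] [ lambda ] = [ b ]

Solving the linear system:
  x*      = (-0.9706, 0.3529)
  lambda* = (2.9118)
  f(x*)   = 3.4412

x* = (-0.9706, 0.3529), lambda* = (2.9118)


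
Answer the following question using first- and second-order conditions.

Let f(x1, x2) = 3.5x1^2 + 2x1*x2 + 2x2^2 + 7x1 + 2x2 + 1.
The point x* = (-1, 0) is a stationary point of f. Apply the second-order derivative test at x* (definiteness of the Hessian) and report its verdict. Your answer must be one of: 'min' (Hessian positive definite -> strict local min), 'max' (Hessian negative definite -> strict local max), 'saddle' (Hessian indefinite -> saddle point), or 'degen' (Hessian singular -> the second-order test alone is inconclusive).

Compute the Hessian H = grad^2 f:
  H = [[7, 2], [2, 4]]
Verify stationarity: grad f(x*) = H x* + g = (0, 0).
Eigenvalues of H: 3, 8.
Both eigenvalues > 0, so H is positive definite -> x* is a strict local min.

min


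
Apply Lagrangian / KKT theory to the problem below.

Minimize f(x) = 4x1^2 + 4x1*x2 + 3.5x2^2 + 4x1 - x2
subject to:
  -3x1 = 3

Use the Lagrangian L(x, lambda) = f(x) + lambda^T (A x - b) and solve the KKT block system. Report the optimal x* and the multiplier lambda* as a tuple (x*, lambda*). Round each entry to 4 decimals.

Form the Lagrangian:
  L(x, lambda) = (1/2) x^T Q x + c^T x + lambda^T (A x - b)
Stationarity (grad_x L = 0): Q x + c + A^T lambda = 0.
Primal feasibility: A x = b.

This gives the KKT block system:
  [ Q   A^T ] [ x     ]   [-c ]
  [ A    0  ] [ lambda ] = [ b ]

Solving the linear system:
  x*      = (-1, 0.7143)
  lambda* = (-0.381)
  f(x*)   = -1.7857

x* = (-1, 0.7143), lambda* = (-0.381)


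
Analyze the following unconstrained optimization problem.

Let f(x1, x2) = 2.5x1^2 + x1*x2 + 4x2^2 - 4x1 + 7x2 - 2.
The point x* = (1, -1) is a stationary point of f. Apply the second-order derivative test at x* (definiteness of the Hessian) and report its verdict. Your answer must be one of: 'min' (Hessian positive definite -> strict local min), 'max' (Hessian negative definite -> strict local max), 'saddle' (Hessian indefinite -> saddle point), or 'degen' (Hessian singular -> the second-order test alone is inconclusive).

Compute the Hessian H = grad^2 f:
  H = [[5, 1], [1, 8]]
Verify stationarity: grad f(x*) = H x* + g = (0, 0).
Eigenvalues of H: 4.6972, 8.3028.
Both eigenvalues > 0, so H is positive definite -> x* is a strict local min.

min


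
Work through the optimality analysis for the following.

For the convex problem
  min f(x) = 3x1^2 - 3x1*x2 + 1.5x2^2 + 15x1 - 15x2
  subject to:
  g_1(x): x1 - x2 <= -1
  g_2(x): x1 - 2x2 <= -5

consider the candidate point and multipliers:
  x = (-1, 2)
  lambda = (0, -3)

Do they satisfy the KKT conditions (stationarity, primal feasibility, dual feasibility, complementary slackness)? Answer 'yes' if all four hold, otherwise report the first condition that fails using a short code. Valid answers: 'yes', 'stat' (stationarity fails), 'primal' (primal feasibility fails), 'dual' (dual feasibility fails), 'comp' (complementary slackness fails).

Gradient of f: grad f(x) = Q x + c = (3, -6)
Constraint values g_i(x) = a_i^T x - b_i:
  g_1((-1, 2)) = -2
  g_2((-1, 2)) = 0
Stationarity residual: grad f(x) + sum_i lambda_i a_i = (0, 0)
  -> stationarity OK
Primal feasibility (all g_i <= 0): OK
Dual feasibility (all lambda_i >= 0): FAILS
Complementary slackness (lambda_i * g_i(x) = 0 for all i): OK

Verdict: the first failing condition is dual_feasibility -> dual.

dual


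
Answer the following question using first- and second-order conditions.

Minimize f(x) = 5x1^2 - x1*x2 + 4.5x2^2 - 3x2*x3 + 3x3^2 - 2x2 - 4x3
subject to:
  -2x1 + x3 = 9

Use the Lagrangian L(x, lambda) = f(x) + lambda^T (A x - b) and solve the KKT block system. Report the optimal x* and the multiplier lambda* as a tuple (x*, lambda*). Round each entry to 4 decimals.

Form the Lagrangian:
  L(x, lambda) = (1/2) x^T Q x + c^T x + lambda^T (A x - b)
Stationarity (grad_x L = 0): Q x + c + A^T lambda = 0.
Primal feasibility: A x = b.

This gives the KKT block system:
  [ Q   A^T ] [ x     ]   [-c ]
  [ A    0  ] [ lambda ] = [ b ]

Solving the linear system:
  x*      = (-2.7121, 1.1128, 3.5759)
  lambda* = (-14.1167)
  f(x*)   = 55.2607

x* = (-2.7121, 1.1128, 3.5759), lambda* = (-14.1167)


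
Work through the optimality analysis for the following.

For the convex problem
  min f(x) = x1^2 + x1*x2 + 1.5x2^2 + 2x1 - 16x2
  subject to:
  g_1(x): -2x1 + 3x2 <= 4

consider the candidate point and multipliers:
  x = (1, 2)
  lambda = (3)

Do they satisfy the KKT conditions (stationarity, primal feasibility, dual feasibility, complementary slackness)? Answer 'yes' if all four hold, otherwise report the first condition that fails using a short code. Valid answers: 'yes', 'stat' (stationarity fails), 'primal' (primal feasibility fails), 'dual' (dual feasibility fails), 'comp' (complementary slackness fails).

Gradient of f: grad f(x) = Q x + c = (6, -9)
Constraint values g_i(x) = a_i^T x - b_i:
  g_1((1, 2)) = 0
Stationarity residual: grad f(x) + sum_i lambda_i a_i = (0, 0)
  -> stationarity OK
Primal feasibility (all g_i <= 0): OK
Dual feasibility (all lambda_i >= 0): OK
Complementary slackness (lambda_i * g_i(x) = 0 for all i): OK

Verdict: yes, KKT holds.

yes


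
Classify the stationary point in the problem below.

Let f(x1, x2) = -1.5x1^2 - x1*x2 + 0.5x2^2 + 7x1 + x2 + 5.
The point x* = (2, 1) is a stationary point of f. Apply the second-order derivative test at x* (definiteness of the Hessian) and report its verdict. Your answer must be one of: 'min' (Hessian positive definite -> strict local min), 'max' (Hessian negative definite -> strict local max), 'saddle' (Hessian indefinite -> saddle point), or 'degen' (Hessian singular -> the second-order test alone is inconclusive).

Compute the Hessian H = grad^2 f:
  H = [[-3, -1], [-1, 1]]
Verify stationarity: grad f(x*) = H x* + g = (0, 0).
Eigenvalues of H: -3.2361, 1.2361.
Eigenvalues have mixed signs, so H is indefinite -> x* is a saddle point.

saddle


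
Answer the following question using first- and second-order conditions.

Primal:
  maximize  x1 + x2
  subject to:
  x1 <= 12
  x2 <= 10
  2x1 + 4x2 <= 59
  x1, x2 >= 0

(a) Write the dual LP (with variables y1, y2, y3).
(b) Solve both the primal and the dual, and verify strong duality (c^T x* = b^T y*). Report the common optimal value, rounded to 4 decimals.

The standard primal-dual pair for 'max c^T x s.t. A x <= b, x >= 0' is:
  Dual:  min b^T y  s.t.  A^T y >= c,  y >= 0.

So the dual LP is:
  minimize  12y1 + 10y2 + 59y3
  subject to:
    y1 + 2y3 >= 1
    y2 + 4y3 >= 1
    y1, y2, y3 >= 0

Solving the primal: x* = (12, 8.75).
  primal value c^T x* = 20.75.
Solving the dual: y* = (0.5, 0, 0.25).
  dual value b^T y* = 20.75.
Strong duality: c^T x* = b^T y*. Confirmed.

20.75


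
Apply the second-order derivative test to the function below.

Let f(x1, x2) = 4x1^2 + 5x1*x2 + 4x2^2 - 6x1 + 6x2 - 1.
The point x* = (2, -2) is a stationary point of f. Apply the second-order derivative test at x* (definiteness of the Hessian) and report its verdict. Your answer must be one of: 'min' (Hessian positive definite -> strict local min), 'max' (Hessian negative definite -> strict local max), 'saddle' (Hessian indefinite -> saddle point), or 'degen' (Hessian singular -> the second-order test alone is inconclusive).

Compute the Hessian H = grad^2 f:
  H = [[8, 5], [5, 8]]
Verify stationarity: grad f(x*) = H x* + g = (0, 0).
Eigenvalues of H: 3, 13.
Both eigenvalues > 0, so H is positive definite -> x* is a strict local min.

min


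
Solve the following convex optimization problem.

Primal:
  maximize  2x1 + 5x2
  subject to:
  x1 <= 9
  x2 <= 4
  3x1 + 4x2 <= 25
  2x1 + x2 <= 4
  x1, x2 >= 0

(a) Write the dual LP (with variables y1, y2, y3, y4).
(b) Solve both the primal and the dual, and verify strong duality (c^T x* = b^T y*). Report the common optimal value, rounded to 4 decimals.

The standard primal-dual pair for 'max c^T x s.t. A x <= b, x >= 0' is:
  Dual:  min b^T y  s.t.  A^T y >= c,  y >= 0.

So the dual LP is:
  minimize  9y1 + 4y2 + 25y3 + 4y4
  subject to:
    y1 + 3y3 + 2y4 >= 2
    y2 + 4y3 + y4 >= 5
    y1, y2, y3, y4 >= 0

Solving the primal: x* = (0, 4).
  primal value c^T x* = 20.
Solving the dual: y* = (0, 4, 0, 1).
  dual value b^T y* = 20.
Strong duality: c^T x* = b^T y*. Confirmed.

20


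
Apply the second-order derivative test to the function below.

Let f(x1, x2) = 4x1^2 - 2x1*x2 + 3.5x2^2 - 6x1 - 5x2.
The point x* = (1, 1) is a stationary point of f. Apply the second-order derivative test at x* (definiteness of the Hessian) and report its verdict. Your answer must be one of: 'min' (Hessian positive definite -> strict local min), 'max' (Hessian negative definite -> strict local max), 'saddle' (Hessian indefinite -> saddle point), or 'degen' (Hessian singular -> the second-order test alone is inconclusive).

Compute the Hessian H = grad^2 f:
  H = [[8, -2], [-2, 7]]
Verify stationarity: grad f(x*) = H x* + g = (0, 0).
Eigenvalues of H: 5.4384, 9.5616.
Both eigenvalues > 0, so H is positive definite -> x* is a strict local min.

min


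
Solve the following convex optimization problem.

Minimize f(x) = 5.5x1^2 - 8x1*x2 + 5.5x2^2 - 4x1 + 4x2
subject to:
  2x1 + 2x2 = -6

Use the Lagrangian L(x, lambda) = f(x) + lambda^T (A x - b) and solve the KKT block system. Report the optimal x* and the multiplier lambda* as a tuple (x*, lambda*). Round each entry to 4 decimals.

Form the Lagrangian:
  L(x, lambda) = (1/2) x^T Q x + c^T x + lambda^T (A x - b)
Stationarity (grad_x L = 0): Q x + c + A^T lambda = 0.
Primal feasibility: A x = b.

This gives the KKT block system:
  [ Q   A^T ] [ x     ]   [-c ]
  [ A    0  ] [ lambda ] = [ b ]

Solving the linear system:
  x*      = (-1.2895, -1.7105)
  lambda* = (2.25)
  f(x*)   = 5.9079

x* = (-1.2895, -1.7105), lambda* = (2.25)
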